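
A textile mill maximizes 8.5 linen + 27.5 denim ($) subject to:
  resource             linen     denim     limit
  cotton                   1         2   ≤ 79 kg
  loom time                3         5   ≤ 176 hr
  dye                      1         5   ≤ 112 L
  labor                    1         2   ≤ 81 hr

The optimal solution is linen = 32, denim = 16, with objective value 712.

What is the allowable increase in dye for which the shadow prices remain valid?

Binding constraints: loom time, dye. The basis is B = [[3,5],[1,5]] with det 10.
Per unit increase in dye, x* moves by d = (-0.5, 0.3).
The basis stays optimal until linen reaches 0; allowable increase = 64 L.

64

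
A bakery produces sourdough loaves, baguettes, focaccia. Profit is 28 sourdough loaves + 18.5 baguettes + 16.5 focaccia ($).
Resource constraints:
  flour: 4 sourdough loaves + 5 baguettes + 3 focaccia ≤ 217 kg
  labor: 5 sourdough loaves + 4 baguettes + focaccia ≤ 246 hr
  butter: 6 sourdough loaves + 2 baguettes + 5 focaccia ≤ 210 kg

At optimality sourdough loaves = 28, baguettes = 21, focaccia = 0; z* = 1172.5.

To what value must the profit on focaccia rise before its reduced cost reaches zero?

At the optimum: flour uses 217 of 217 (binding); labor uses 224 of 246 (slack = 22); butter uses 210 of 210 (binding).
By complementary slackness, y = 0 for the non-binding constraint.
From A_Bᵀ y = c: 4·y_flour + 6·y_butter = 28; 5·y_flour + 2·y_butter = 18.5.
This yields shadow prices y_flour = 2.5, y_butter = 3.
focaccia enters the basis when its profit ≥ yᵀa₃ = 2.5·3 + 3·5 = 22.5.

22.5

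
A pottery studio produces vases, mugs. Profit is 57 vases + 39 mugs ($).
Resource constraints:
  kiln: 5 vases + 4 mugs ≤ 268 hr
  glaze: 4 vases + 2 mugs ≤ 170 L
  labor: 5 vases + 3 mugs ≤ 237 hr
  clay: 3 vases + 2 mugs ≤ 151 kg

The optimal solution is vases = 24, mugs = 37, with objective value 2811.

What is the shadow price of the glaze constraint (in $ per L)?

5.5

Binding: kiln and glaze. Non-binding: labor (6 unused), clay (5 unused).
Slack constraints have shadow price 0 (complementary slackness).
The binding rows give the dual system: 5·y_kiln + 4·y_glaze = 57 and 4·y_kiln + 2·y_glaze = 39.
Solving: y_kiln = 7, y_glaze = 5.5.
Shadow price of glaze = 5.5.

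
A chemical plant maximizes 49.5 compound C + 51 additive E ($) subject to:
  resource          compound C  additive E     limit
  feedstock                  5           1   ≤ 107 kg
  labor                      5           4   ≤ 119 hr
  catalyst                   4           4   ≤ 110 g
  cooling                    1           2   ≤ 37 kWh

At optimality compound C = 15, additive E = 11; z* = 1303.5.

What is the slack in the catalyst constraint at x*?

6

catalyst used = 4·15 + 4·11 = 104; slack = 110 − 104 = 6.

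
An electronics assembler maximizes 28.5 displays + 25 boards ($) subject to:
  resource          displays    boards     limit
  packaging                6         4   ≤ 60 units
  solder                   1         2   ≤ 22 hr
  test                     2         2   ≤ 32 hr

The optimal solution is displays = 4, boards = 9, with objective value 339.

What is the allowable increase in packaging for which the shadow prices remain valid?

24

Binding constraints: packaging, solder. The basis is B = [[6,4],[1,2]] with det 8.
Per unit increase in packaging, x* moves by d = (0.25, -0.125).
The basis stays optimal until test becomes binding; allowable increase = 24 units.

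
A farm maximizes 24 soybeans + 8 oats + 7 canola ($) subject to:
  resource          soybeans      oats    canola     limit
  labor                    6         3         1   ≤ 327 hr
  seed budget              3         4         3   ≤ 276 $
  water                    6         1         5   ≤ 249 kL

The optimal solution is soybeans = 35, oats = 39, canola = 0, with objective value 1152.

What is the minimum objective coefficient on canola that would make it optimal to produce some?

Binding: labor and water. Non-binding: seed budget (15 unused).
Since seed budget is not tight, its dual is 0.
From A_Bᵀ y = c: 6·y_labor + 6·y_water = 24; 3·y_labor + 1·y_water = 8.
Solving: y_labor = 2, y_water = 2.
canola enters the basis when its profit ≥ yᵀa₃ = 2·1 + 2·5 = 12.

12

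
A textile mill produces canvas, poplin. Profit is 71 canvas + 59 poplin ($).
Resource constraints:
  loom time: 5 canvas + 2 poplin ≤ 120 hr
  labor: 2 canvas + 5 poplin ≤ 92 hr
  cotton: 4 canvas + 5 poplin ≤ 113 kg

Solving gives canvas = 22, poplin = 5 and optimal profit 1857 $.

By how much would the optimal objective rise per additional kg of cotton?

Binding: loom time and cotton. Non-binding: labor (23 unused).
Since labor is not tight, its dual is 0.
Dual feasibility on the basic columns requires 5·y_loom time + 4·y_cotton = 71, 2·y_loom time + 5·y_cotton = 59.
This yields shadow prices y_loom time = 7, y_cotton = 9.
Shadow price of cotton = 9.

9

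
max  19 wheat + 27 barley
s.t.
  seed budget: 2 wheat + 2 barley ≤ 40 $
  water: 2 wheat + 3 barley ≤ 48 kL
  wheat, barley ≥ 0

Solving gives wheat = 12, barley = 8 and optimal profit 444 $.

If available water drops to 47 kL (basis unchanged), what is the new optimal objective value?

At the optimum: seed budget uses 40 of 40 (binding); water uses 48 of 48 (binding).
From A_Bᵀ y = c: 2·y_seed budget + 2·y_water = 19; 2·y_seed budget + 3·y_water = 27.
→ y_seed budget = 1.5 and y_water = 8.
Δz = y_water·Δb = 8 × (-1) = -8, so new z* = 444 − 8 = 436.

436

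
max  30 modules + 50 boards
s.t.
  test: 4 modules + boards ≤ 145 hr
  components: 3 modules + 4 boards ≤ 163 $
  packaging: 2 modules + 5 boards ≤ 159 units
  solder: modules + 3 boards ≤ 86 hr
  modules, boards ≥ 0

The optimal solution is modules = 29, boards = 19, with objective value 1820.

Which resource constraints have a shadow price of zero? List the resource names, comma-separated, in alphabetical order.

test: 135/145 (slack 10)
components: 163/163 (binding)
packaging: 153/159 (slack 6)
solder: 86/86 (binding)
By complementary slackness, a constraint with positive slack has shadow price 0 → packaging, test.

packaging, test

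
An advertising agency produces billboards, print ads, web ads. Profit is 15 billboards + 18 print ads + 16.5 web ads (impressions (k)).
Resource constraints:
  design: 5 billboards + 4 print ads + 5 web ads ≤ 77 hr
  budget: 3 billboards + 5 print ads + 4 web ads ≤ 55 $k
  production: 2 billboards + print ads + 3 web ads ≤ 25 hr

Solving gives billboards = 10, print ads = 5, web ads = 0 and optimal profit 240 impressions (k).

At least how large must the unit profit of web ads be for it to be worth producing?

21

Check each constraint at x*: design 70/77 (slack 7); budget 55/55 (tight); production 25/25 (tight).
Since design is not tight, its dual is 0.
From A_Bᵀ y = c: 3·y_budget + 2·y_production = 15; 5·y_budget + 1·y_production = 18.
This yields shadow prices y_budget = 3, y_production = 3.
web ads enters the basis when its profit ≥ yᵀa₃ = 3·4 + 3·3 = 21.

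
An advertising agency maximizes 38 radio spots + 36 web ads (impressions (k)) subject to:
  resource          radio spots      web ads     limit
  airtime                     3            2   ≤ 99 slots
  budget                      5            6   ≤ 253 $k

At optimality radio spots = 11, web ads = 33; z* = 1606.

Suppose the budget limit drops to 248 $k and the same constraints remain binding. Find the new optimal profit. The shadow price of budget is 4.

Δb = -5, so new z* = 1606 + (4)·(-5) = 1606 − 20 = 1586.

1586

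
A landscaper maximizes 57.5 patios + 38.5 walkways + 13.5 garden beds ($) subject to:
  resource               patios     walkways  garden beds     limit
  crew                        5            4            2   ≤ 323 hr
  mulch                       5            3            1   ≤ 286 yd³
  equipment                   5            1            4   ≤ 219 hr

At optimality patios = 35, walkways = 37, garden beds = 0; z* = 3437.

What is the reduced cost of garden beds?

At the optimum: crew uses 323 of 323 (binding); mulch uses 286 of 286 (binding); equipment uses 212 of 219 (slack = 7).
Slack constraints have shadow price 0 (complementary slackness).
The binding rows give the dual system: 5·y_crew + 5·y_mulch = 57.5 and 4·y_crew + 3·y_mulch = 38.5.
Solving: y_crew = 4, y_mulch = 7.5.
Reduced cost of garden beds: c₃ − yᵀa₃ = 13.5 − (4·2 + 7.5·1) = 13.5 − 15.5 = -2.

-2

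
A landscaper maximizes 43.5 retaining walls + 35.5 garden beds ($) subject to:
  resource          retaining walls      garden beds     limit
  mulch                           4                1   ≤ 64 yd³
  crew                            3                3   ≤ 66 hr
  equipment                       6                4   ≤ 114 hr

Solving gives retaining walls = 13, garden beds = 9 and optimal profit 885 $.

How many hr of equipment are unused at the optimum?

0

equipment used = 6·13 + 4·9 = 114; slack = 114 − 114 = 0.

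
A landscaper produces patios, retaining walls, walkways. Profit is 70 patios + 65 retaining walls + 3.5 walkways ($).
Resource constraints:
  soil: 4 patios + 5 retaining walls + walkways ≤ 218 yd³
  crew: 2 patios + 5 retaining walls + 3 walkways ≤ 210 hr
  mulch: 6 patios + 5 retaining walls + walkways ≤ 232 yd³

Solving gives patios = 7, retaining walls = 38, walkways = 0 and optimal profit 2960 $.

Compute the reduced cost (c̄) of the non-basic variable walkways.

-9.5

Check each constraint at x*: soil 218/218 (tight); crew 204/210 (slack 6); mulch 232/232 (tight).
Slack constraints have shadow price 0 (complementary slackness).
Dual feasibility on the basic columns requires 4·y_soil + 6·y_mulch = 70, 5·y_soil + 5·y_mulch = 65.
→ y_soil = 4 and y_mulch = 9.
Reduced cost of walkways: c₃ − yᵀa₃ = 3.5 − (4·1 + 9·1) = 3.5 − 13 = -9.5.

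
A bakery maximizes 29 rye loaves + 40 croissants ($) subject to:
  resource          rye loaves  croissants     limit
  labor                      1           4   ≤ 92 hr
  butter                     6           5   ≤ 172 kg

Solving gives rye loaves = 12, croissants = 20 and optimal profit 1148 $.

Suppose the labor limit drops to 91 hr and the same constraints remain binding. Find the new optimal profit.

Check each constraint at x*: labor 92/92 (tight); butter 172/172 (tight).
Dual feasibility on the basic columns requires 1·y_labor + 6·y_butter = 29, 4·y_labor + 5·y_butter = 40.
Solving: y_labor = 5, y_butter = 4.
Δz = y_labor·Δb = 5 × (-1) = -5, so new z* = 1148 − 5 = 1143.

1143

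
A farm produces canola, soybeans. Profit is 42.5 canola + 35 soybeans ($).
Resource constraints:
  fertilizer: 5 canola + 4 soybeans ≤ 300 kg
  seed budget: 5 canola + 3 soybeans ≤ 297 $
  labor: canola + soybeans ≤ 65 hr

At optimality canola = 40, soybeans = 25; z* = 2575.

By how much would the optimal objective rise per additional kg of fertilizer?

7.5

At the optimum: fertilizer uses 300 of 300 (binding); seed budget uses 275 of 297 (slack = 22); labor uses 65 of 65 (binding).
Slack constraints have shadow price 0 (complementary slackness).
The binding rows give the dual system: 5·y_fertilizer + 1·y_labor = 42.5 and 4·y_fertilizer + 1·y_labor = 35.
This yields shadow prices y_fertilizer = 7.5, y_labor = 5.
Shadow price of fertilizer = 7.5.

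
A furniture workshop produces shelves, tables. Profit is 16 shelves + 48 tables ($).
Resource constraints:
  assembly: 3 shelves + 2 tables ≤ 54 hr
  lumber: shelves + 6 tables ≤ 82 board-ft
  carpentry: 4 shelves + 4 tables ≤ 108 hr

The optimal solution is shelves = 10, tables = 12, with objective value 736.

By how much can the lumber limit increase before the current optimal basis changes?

80

Binding constraints: assembly, lumber. The basis is B = [[3,2],[1,6]] with det 16.
Per unit increase in lumber, x* moves by d = (-0.125, 0.1875).
The basis stays optimal until shelves reaches 0; allowable increase = 80 board-ft.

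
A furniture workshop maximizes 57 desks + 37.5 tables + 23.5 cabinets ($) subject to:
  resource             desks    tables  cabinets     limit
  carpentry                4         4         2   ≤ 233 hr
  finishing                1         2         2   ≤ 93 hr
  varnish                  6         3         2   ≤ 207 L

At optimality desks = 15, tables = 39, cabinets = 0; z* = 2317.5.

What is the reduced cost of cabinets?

At the optimum: carpentry uses 216 of 233 (slack = 17); finishing uses 93 of 93 (binding); varnish uses 207 of 207 (binding).
Slack constraints have shadow price 0 (complementary slackness).
From A_Bᵀ y = c: 1·y_finishing + 6·y_varnish = 57; 2·y_finishing + 3·y_varnish = 37.5.
This yields shadow prices y_finishing = 6, y_varnish = 8.5.
Reduced cost of cabinets: c₃ − yᵀa₃ = 23.5 − (6·2 + 8.5·2) = 23.5 − 29 = -5.5.

-5.5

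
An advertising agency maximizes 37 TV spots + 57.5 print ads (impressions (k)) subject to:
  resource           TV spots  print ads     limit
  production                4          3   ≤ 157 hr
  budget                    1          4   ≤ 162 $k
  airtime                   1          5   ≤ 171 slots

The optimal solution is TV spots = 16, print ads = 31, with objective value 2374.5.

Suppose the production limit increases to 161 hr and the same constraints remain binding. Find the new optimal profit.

Binding: production and airtime. Non-binding: budget (22 unused).
By complementary slackness, y = 0 for the non-binding constraint.
Dual feasibility on the basic columns requires 4·y_production + 1·y_airtime = 37, 3·y_production + 5·y_airtime = 57.5.
Solving: y_production = 7.5, y_airtime = 7.
Δz = y_production·Δb = 7.5 × (4) = 30, so new z* = 2374.5 + 30 = 2404.5.

2404.5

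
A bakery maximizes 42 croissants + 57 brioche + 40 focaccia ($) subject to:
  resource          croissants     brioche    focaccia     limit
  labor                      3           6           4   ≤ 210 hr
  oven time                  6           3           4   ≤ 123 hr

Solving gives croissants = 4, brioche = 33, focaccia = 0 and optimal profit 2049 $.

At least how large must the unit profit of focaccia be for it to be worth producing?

Check each constraint at x*: labor 210/210 (tight); oven time 123/123 (tight).
Dual feasibility on the basic columns requires 3·y_labor + 6·y_oven time = 42, 6·y_labor + 3·y_oven time = 57.
This yields shadow prices y_labor = 8, y_oven time = 3.
focaccia enters the basis when its profit ≥ yᵀa₃ = 8·4 + 3·4 = 44.

44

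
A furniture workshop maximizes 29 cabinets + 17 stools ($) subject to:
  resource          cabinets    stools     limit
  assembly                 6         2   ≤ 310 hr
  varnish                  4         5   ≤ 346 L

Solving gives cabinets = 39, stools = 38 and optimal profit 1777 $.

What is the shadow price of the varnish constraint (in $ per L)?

Both assembly and varnish are binding at x*.
The binding rows give the dual system: 6·y_assembly + 4·y_varnish = 29 and 2·y_assembly + 5·y_varnish = 17.
→ y_assembly = 3.5 and y_varnish = 2.
Shadow price of varnish = 2.

2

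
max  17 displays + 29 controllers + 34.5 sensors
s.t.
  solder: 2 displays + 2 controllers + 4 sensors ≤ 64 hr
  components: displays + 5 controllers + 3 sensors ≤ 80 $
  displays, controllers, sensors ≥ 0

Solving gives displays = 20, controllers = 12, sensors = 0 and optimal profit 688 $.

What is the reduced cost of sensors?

Both solder and components are binding at x*.
From A_Bᵀ y = c: 2·y_solder + 1·y_components = 17; 2·y_solder + 5·y_components = 29.
This yields shadow prices y_solder = 7, y_components = 3.
Reduced cost of sensors: c₃ − yᵀa₃ = 34.5 − (7·4 + 3·3) = 34.5 − 37 = -2.5.

-2.5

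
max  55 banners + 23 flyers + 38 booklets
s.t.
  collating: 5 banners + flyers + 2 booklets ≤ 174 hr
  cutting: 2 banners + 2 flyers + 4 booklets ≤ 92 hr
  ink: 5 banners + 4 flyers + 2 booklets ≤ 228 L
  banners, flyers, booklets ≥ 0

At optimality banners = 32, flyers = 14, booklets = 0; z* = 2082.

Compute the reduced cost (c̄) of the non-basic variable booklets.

-8

Check each constraint at x*: collating 174/174 (tight); cutting 92/92 (tight); ink 216/228 (slack 12).
By complementary slackness, y = 0 for the non-binding constraint.
Dual feasibility on the basic columns requires 5·y_collating + 2·y_cutting = 55, 1·y_collating + 2·y_cutting = 23.
→ y_collating = 8 and y_cutting = 7.5.
Reduced cost of booklets: c₃ − yᵀa₃ = 38 − (8·2 + 7.5·4) = 38 − 46 = -8.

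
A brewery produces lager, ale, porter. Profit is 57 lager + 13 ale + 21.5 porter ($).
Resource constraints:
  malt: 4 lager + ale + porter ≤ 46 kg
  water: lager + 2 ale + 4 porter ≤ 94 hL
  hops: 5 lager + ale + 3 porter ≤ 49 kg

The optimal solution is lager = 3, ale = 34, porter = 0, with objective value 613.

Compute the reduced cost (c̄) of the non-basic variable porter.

-1.5

At the optimum: malt uses 46 of 46 (binding); water uses 71 of 94 (slack = 23); hops uses 49 of 49 (binding).
By complementary slackness, y = 0 for the non-binding constraint.
The binding rows give the dual system: 4·y_malt + 5·y_hops = 57 and 1·y_malt + 1·y_hops = 13.
Solving: y_malt = 8, y_hops = 5.
Reduced cost of porter: c₃ − yᵀa₃ = 21.5 − (8·1 + 5·3) = 21.5 − 23 = -1.5.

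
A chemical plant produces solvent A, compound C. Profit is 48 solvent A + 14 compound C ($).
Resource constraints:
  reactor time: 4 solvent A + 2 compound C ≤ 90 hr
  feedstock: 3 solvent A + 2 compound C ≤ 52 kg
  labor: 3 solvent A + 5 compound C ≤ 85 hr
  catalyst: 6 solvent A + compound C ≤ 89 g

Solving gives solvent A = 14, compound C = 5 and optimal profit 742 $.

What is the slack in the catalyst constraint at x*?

0

catalyst used = 6·14 + 1·5 = 89; slack = 89 − 89 = 0.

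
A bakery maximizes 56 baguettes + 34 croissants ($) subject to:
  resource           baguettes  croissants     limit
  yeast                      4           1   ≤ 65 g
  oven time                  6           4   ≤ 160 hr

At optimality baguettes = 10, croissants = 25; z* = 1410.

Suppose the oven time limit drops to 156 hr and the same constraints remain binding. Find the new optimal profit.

1378

Both yeast and oven time are binding at x*.
Dual feasibility on the basic columns requires 4·y_yeast + 6·y_oven time = 56, 1·y_yeast + 4·y_oven time = 34.
This yields shadow prices y_yeast = 2, y_oven time = 8.
Δz = y_oven time·Δb = 8 × (-4) = -32, so new z* = 1410 − 32 = 1378.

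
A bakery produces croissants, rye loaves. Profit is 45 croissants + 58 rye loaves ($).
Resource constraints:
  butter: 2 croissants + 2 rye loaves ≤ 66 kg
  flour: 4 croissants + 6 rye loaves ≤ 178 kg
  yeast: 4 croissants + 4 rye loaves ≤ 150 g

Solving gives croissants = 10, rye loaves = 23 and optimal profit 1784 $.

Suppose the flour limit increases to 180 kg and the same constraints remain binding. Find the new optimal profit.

1797

At the optimum: butter uses 66 of 66 (binding); flour uses 178 of 178 (binding); yeast uses 132 of 150 (slack = 18).
By complementary slackness, y = 0 for the non-binding constraint.
The binding rows give the dual system: 2·y_butter + 4·y_flour = 45 and 2·y_butter + 6·y_flour = 58.
This yields shadow prices y_butter = 9.5, y_flour = 6.5.
Δz = y_flour·Δb = 6.5 × (2) = 13, so new z* = 1784 + 13 = 1797.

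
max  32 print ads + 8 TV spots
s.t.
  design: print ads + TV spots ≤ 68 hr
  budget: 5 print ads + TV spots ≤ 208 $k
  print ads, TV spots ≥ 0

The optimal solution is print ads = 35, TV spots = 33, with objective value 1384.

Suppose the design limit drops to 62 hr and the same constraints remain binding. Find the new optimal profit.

1372

Check each constraint at x*: design 68/68 (tight); budget 208/208 (tight).
The binding rows give the dual system: 1·y_design + 5·y_budget = 32 and 1·y_design + 1·y_budget = 8.
Solving: y_design = 2, y_budget = 6.
Δz = y_design·Δb = 2 × (-6) = -12, so new z* = 1384 − 12 = 1372.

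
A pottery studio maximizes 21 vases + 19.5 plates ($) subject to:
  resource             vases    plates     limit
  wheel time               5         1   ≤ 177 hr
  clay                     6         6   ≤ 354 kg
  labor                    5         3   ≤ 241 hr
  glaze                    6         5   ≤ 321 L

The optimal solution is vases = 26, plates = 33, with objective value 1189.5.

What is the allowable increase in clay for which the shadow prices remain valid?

31.2

Binding constraints: clay, glaze. The basis is B = [[6,6],[6,5]] with det -6.
Per unit increase in clay, x* moves by d = (-0.8333, 1).
The basis stays optimal until vases reaches 0; allowable increase = 31.2 kg.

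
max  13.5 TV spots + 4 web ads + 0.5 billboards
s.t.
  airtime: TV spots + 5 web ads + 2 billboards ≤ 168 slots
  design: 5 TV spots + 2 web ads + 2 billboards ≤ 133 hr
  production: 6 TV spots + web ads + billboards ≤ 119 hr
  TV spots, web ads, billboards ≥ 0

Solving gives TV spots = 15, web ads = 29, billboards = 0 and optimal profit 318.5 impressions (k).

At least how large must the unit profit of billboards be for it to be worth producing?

4

Binding: design and production. Non-binding: airtime (8 unused).
Since airtime is not tight, its dual is 0.
Dual feasibility on the basic columns requires 5·y_design + 6·y_production = 13.5, 2·y_design + 1·y_production = 4.
→ y_design = 1.5 and y_production = 1.
billboards enters the basis when its profit ≥ yᵀa₃ = 1.5·2 + 1·1 = 4.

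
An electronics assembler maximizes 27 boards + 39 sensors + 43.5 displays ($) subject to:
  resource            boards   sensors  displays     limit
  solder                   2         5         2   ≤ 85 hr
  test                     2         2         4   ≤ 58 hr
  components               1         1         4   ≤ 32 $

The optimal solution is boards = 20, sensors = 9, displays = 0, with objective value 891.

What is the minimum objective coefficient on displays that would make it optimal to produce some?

46

At the optimum: solder uses 85 of 85 (binding); test uses 58 of 58 (binding); components uses 29 of 32 (slack = 3).
Slack constraints have shadow price 0 (complementary slackness).
Dual feasibility on the basic columns requires 2·y_solder + 2·y_test = 27, 5·y_solder + 2·y_test = 39.
→ y_solder = 4 and y_test = 9.5.
displays enters the basis when its profit ≥ yᵀa₃ = 4·2 + 9.5·4 = 46.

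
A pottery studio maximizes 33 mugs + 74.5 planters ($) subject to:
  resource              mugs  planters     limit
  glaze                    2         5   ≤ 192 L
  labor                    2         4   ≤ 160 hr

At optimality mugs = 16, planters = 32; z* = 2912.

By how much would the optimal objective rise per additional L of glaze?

8.5

Both glaze and labor are binding at x*.
Dual feasibility on the basic columns requires 2·y_glaze + 2·y_labor = 33, 5·y_glaze + 4·y_labor = 74.5.
→ y_glaze = 8.5 and y_labor = 8.
Shadow price of glaze = 8.5.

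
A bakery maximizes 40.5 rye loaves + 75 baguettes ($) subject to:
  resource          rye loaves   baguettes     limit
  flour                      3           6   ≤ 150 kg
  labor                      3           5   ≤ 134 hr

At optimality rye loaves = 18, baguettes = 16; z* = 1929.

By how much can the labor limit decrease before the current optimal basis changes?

Binding constraints: flour, labor. The basis is B = [[3,6],[3,5]] with det -3.
Per unit decrease in labor, x* moves by d = (-2, 1).
The basis stays optimal until rye loaves reaches 0; allowable decrease = 9 hr.

9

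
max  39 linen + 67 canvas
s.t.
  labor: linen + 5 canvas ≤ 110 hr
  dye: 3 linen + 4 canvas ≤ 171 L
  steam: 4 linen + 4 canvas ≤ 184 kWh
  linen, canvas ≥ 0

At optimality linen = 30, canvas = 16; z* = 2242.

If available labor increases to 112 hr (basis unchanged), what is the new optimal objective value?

At the optimum: labor uses 110 of 110 (binding); dye uses 154 of 171 (slack = 17); steam uses 184 of 184 (binding).
Slack constraints have shadow price 0 (complementary slackness).
From A_Bᵀ y = c: 1·y_labor + 4·y_steam = 39; 5·y_labor + 4·y_steam = 67.
Solving: y_labor = 7, y_steam = 8.
Δz = y_labor·Δb = 7 × (2) = 14, so new z* = 2242 + 14 = 2256.

2256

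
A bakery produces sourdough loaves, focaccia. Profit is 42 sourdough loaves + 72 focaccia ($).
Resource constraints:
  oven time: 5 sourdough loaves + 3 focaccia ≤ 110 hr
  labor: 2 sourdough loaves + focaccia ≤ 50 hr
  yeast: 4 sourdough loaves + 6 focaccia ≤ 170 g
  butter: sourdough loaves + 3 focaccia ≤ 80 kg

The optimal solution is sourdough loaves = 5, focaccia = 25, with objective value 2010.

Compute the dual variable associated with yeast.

9

Binding: yeast and butter. Non-binding: oven time (10 unused), labor (15 unused).
Slack constraints have shadow price 0 (complementary slackness).
The binding rows give the dual system: 4·y_yeast + 1·y_butter = 42 and 6·y_yeast + 3·y_butter = 72.
Solving: y_yeast = 9, y_butter = 6.
Shadow price of yeast = 9.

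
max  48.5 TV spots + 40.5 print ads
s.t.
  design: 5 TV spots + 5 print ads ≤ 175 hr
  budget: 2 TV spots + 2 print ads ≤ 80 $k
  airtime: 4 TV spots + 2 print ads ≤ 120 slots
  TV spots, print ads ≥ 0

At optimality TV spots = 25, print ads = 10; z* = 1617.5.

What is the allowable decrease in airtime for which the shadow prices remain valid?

Binding constraints: design, airtime. The basis is B = [[5,5],[4,2]] with det -10.
Per unit decrease in airtime, x* moves by d = (-0.5, 0.5).
The basis stays optimal until TV spots reaches 0; allowable decrease = 50 slots.

50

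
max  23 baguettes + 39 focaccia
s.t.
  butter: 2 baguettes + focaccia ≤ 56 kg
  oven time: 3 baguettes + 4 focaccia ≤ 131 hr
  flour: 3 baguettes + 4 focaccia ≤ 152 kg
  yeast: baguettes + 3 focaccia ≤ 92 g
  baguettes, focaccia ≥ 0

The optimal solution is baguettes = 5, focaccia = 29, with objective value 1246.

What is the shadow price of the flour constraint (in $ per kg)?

0

Check each constraint at x*: butter 39/56 (slack 17); oven time 131/131 (tight); flour 131/152 (slack 21); yeast 92/92 (tight).
Since butter, flour are not tight, their duals are 0.
The binding rows give the dual system: 3·y_oven time + 1·y_yeast = 23 and 4·y_oven time + 3·y_yeast = 39.
Solving: y_oven time = 6, y_yeast = 5.
Shadow price of flour = 0.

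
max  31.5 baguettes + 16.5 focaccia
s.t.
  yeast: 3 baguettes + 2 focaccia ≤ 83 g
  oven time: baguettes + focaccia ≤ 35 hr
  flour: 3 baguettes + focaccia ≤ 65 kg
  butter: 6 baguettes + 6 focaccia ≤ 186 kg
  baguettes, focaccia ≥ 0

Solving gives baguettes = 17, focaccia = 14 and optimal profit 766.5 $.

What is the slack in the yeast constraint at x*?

yeast used = 3·17 + 2·14 = 79; slack = 83 − 79 = 4.

4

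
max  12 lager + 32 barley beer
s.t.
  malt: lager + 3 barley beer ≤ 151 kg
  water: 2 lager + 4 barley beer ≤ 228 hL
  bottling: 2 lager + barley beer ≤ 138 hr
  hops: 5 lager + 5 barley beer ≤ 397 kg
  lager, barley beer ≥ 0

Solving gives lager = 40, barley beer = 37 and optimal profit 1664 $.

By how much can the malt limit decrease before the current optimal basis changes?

Binding constraints: malt, water. The basis is B = [[1,3],[2,4]] with det -2.
Per unit decrease in malt, x* moves by d = (2, -1).
The basis stays optimal until hops becomes binding; allowable decrease = 2.4 kg.

2.4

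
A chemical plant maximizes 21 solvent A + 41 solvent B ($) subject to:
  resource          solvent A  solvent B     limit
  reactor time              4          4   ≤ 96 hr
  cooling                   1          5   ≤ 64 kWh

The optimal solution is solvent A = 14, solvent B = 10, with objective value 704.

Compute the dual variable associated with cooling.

Both reactor time and cooling are binding at x*.
From A_Bᵀ y = c: 4·y_reactor time + 1·y_cooling = 21; 4·y_reactor time + 5·y_cooling = 41.
→ y_reactor time = 4 and y_cooling = 5.
Shadow price of cooling = 5.

5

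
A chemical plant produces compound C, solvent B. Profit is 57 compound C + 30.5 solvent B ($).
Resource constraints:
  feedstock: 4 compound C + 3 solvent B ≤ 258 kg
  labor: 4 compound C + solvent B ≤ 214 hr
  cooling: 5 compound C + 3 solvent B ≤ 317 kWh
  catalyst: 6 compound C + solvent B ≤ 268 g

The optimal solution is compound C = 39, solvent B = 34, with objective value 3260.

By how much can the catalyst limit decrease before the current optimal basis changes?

Binding constraints: feedstock, catalyst. The basis is B = [[4,3],[6,1]] with det -14.
Per unit decrease in catalyst, x* moves by d = (-0.2143, 0.2857).
The basis stays optimal until compound C reaches 0; allowable decrease = 182 g.

182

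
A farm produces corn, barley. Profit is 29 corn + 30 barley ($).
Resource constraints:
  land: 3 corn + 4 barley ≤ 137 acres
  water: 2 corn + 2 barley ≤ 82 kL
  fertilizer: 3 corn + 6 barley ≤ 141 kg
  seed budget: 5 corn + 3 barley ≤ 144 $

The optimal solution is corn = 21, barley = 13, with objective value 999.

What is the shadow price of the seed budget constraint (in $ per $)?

4

Check each constraint at x*: land 115/137 (slack 22); water 68/82 (slack 14); fertilizer 141/141 (tight); seed budget 144/144 (tight).
By complementary slackness, y = 0 for the non-binding constraints.
Dual feasibility on the basic columns requires 3·y_fertilizer + 5·y_seed budget = 29, 6·y_fertilizer + 3·y_seed budget = 30.
→ y_fertilizer = 3 and y_seed budget = 4.
Shadow price of seed budget = 4.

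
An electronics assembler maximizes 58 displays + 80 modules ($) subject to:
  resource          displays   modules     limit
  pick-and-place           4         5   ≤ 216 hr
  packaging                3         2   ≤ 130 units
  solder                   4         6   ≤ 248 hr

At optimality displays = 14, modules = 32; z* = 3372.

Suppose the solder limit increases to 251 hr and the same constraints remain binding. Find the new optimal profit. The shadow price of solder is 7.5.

Δb = 3, so new z* = 3372 + (7.5)·(3) = 3372 + 22.5 = 3394.5.

3394.5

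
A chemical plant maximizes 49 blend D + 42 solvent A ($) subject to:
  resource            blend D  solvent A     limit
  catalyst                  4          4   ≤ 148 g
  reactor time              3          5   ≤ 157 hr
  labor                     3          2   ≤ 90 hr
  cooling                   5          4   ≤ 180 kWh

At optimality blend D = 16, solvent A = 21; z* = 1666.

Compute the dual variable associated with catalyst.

Binding: catalyst and labor. Non-binding: reactor time (4 unused), cooling (16 unused).
Since reactor time, cooling are not tight, their duals are 0.
The binding rows give the dual system: 4·y_catalyst + 3·y_labor = 49 and 4·y_catalyst + 2·y_labor = 42.
This yields shadow prices y_catalyst = 7, y_labor = 7.
Shadow price of catalyst = 7.

7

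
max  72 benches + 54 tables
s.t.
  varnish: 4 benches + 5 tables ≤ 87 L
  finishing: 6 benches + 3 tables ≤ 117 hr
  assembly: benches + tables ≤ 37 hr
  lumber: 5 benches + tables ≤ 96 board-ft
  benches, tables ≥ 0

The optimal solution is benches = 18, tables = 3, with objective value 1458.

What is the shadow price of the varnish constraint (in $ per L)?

Binding: varnish and finishing. Non-binding: assembly (16 unused), lumber (3 unused).
By complementary slackness, y = 0 for the non-binding constraints.
The binding rows give the dual system: 4·y_varnish + 6·y_finishing = 72 and 5·y_varnish + 3·y_finishing = 54.
This yields shadow prices y_varnish = 6, y_finishing = 8.
Shadow price of varnish = 6.

6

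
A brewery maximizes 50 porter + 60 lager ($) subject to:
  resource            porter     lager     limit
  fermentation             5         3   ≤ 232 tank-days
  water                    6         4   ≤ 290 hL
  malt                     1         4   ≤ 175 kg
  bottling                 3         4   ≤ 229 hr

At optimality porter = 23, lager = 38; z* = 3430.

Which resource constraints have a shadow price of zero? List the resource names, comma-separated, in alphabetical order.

bottling, fermentation

fermentation: 229/232 (slack 3)
water: 290/290 (binding)
malt: 175/175 (binding)
bottling: 221/229 (slack 8)
By complementary slackness, a constraint with positive slack has shadow price 0 → bottling, fermentation.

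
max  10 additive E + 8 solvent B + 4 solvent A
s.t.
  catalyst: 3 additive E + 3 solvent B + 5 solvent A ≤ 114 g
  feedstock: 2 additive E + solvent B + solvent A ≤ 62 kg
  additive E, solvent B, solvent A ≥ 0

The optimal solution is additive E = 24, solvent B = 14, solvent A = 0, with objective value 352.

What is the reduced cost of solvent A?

-8

Both catalyst and feedstock are binding at x*.
From A_Bᵀ y = c: 3·y_catalyst + 2·y_feedstock = 10; 3·y_catalyst + 1·y_feedstock = 8.
This yields shadow prices y_catalyst = 2, y_feedstock = 2.
Reduced cost of solvent A: c₃ − yᵀa₃ = 4 − (2·5 + 2·1) = 4 − 12 = -8.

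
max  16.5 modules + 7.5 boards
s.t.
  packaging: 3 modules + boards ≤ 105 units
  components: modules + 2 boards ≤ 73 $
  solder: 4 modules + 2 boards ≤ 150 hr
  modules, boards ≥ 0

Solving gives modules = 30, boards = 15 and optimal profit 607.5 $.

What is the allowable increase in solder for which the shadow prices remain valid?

5.2

Binding constraints: packaging, solder. The basis is B = [[3,1],[4,2]] with det 2.
Per unit increase in solder, x* moves by d = (-0.5, 1.5).
The basis stays optimal until components becomes binding; allowable increase = 5.2 hr.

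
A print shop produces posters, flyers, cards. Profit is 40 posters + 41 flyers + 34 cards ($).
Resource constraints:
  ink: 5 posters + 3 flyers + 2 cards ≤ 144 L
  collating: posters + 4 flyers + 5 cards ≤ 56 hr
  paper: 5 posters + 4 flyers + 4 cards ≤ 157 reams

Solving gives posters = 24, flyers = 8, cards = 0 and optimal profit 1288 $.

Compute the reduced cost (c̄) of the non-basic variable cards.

-5

At the optimum: ink uses 144 of 144 (binding); collating uses 56 of 56 (binding); paper uses 152 of 157 (slack = 5).
Slack constraints have shadow price 0 (complementary slackness).
The binding rows give the dual system: 5·y_ink + 1·y_collating = 40 and 3·y_ink + 4·y_collating = 41.
→ y_ink = 7 and y_collating = 5.
Reduced cost of cards: c₃ − yᵀa₃ = 34 − (7·2 + 5·5) = 34 − 39 = -5.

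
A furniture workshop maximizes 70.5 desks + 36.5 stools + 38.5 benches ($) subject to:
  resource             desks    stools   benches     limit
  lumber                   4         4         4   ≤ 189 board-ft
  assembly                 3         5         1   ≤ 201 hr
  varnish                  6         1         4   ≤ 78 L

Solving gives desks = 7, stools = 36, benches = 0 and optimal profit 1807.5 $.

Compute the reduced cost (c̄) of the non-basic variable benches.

Check each constraint at x*: lumber 172/189 (slack 17); assembly 201/201 (tight); varnish 78/78 (tight).
By complementary slackness, y = 0 for the non-binding constraint.
Dual feasibility on the basic columns requires 3·y_assembly + 6·y_varnish = 70.5, 5·y_assembly + 1·y_varnish = 36.5.
Solving: y_assembly = 5.5, y_varnish = 9.
Reduced cost of benches: c₃ − yᵀa₃ = 38.5 − (5.5·1 + 9·4) = 38.5 − 41.5 = -3.

-3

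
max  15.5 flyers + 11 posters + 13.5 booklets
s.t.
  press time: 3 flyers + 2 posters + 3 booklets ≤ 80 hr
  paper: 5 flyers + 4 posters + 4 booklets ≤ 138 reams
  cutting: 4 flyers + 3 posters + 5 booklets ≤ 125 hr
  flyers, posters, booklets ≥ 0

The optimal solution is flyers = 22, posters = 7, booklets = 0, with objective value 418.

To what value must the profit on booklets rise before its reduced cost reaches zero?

Binding: press time and paper. Non-binding: cutting (16 unused).
By complementary slackness, y = 0 for the non-binding constraint.
From A_Bᵀ y = c: 3·y_press time + 5·y_paper = 15.5; 2·y_press time + 4·y_paper = 11.
→ y_press time = 3.5 and y_paper = 1.
booklets enters the basis when its profit ≥ yᵀa₃ = 3.5·3 + 1·4 = 14.5.

14.5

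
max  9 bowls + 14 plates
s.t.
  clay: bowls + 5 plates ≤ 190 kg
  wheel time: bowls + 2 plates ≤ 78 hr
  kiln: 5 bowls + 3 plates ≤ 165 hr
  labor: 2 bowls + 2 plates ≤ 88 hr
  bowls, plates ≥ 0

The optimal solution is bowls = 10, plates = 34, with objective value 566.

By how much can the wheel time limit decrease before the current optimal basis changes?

6.5

Binding constraints: wheel time, labor. The basis is B = [[1,2],[2,2]] with det -2.
Per unit decrease in wheel time, x* moves by d = (1, -1).
The basis stays optimal until kiln becomes binding; allowable decrease = 6.5 hr.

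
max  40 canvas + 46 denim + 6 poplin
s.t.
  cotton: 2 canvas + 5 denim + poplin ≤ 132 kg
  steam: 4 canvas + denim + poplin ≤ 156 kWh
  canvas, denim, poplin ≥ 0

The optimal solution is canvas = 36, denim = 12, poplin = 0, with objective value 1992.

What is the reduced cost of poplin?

Both cotton and steam are binding at x*.
Dual feasibility on the basic columns requires 2·y_cotton + 4·y_steam = 40, 5·y_cotton + 1·y_steam = 46.
→ y_cotton = 8 and y_steam = 6.
Reduced cost of poplin: c₃ − yᵀa₃ = 6 − (8·1 + 6·1) = 6 − 14 = -8.

-8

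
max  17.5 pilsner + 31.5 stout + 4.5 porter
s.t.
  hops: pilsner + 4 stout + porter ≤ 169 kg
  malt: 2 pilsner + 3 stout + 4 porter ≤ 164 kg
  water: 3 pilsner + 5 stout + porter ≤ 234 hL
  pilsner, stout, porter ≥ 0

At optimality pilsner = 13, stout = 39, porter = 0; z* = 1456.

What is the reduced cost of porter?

-2

Binding: hops and water. Non-binding: malt (21 unused).
By complementary slackness, y = 0 for the non-binding constraint.
Dual feasibility on the basic columns requires 1·y_hops + 3·y_water = 17.5, 4·y_hops + 5·y_water = 31.5.
This yields shadow prices y_hops = 1, y_water = 5.5.
Reduced cost of porter: c₃ − yᵀa₃ = 4.5 − (1·1 + 5.5·1) = 4.5 − 6.5 = -2.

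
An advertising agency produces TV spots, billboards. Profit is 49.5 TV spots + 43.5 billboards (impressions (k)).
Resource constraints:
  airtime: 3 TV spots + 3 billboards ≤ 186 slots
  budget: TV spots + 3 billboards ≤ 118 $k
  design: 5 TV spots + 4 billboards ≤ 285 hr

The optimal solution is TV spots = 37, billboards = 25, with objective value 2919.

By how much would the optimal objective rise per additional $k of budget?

0

Check each constraint at x*: airtime 186/186 (tight); budget 112/118 (slack 6); design 285/285 (tight).
By complementary slackness, y = 0 for the non-binding constraint.
The binding rows give the dual system: 3·y_airtime + 5·y_design = 49.5 and 3·y_airtime + 4·y_design = 43.5.
→ y_airtime = 6.5 and y_design = 6.
Shadow price of budget = 0.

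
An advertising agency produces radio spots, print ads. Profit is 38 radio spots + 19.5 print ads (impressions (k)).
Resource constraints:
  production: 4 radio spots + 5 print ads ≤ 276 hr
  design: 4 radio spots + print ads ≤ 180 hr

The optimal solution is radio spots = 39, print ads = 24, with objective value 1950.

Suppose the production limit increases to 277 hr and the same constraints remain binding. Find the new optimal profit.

1952.5

Check each constraint at x*: production 276/276 (tight); design 180/180 (tight).
The binding rows give the dual system: 4·y_production + 4·y_design = 38 and 5·y_production + 1·y_design = 19.5.
→ y_production = 2.5 and y_design = 7.
Δz = y_production·Δb = 2.5 × (1) = 2.5, so new z* = 1950 + 2.5 = 1952.5.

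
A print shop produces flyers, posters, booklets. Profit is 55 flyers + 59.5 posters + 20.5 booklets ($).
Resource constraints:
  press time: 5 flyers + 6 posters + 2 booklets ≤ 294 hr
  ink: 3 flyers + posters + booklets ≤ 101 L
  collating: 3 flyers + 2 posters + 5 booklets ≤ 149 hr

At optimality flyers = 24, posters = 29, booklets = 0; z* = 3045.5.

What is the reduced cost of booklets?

-1

Binding: press time and ink. Non-binding: collating (19 unused).
Since collating is not tight, its dual is 0.
The binding rows give the dual system: 5·y_press time + 3·y_ink = 55 and 6·y_press time + 1·y_ink = 59.5.
Solving: y_press time = 9.5, y_ink = 2.5.
Reduced cost of booklets: c₃ − yᵀa₃ = 20.5 − (9.5·2 + 2.5·1) = 20.5 − 21.5 = -1.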